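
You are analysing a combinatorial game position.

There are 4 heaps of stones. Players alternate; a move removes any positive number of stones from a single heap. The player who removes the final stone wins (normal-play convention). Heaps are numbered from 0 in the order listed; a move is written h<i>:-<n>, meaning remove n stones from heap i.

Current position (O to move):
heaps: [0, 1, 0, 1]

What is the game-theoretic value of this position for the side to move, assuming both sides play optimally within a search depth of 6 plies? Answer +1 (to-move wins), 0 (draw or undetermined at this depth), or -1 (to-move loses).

ply 1, O at (0,1,0,1) | h1:-1=-1→(0,0,0,1)*; h3:-1=-1→(0,1,0,0)
ply 2, X at (0,0,0,1) | h3:-1=+1→(0,0,0,0)*
ply 3: (0,0,0,0) is terminal -1 (O); from (0,1,0,1) depth 6

value((0,1,0,1), O) = -1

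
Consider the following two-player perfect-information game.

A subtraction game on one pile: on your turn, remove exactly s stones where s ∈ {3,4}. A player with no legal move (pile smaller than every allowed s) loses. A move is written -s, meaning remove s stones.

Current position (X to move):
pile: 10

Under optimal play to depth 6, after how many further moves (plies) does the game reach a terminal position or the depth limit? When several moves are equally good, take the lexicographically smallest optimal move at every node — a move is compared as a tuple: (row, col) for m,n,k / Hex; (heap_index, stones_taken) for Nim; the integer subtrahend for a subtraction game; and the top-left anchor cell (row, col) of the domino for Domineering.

PV length from [10]: 3 plies

p1 X@[10]: -3[7]+1* -4[6]-1
p2 O@[7]: -3[4]-1* -4[3]-1
p3 X@[4]: -3[1]+1* -4[0]+1
p4 O@[1] terminal -1; root [10] d6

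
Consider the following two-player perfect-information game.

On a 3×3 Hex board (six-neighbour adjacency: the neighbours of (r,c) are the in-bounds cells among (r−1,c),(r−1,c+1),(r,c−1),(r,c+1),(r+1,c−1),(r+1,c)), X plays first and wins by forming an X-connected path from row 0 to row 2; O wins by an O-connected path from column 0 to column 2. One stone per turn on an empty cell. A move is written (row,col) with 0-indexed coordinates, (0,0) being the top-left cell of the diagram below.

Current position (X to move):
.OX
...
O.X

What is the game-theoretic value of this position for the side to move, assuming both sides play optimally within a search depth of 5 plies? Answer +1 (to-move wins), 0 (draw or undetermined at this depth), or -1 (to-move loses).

p1 X@[.OX/.../O.X]: (0,0)[XOX/.../O.X]-1 (1,0)[.OX/X../O.X]-1 (1,1)[.OX/.X./O.X]+1* (1,2)[.OX/..X/O.X]+1 (2,1)[.OX/.../OXX]+1
p2 O@[.OX/.X./O.X]: (0,0)[OOX/.X./O.X]-1* (1,0)[.OX/OX./O.X]-1 (1,2)[.OX/.XO/O.X]-1 (2,1)[.OX/.X./OOX]-1
p3 X@[OOX/.X./O.X]: (1,0)[OOX/XX./O.X]+1* (1,2)[OOX/.XX/O.X]+1 (2,1)[OOX/.X./OXX]+1
p4 O@[OOX/XX./O.X]: (1,2)[OOX/XXO/O.X]-1* (2,1)[OOX/XX./OOX]-1
p5 X@[OOX/XXO/O.X]: (2,1)[OOX/XXO/OXX]+1*
p6 O@[OOX/XXO/OXX] terminal -1; root [.OX/.../O.X] d5

value(.OX/.../O.X, X) = +1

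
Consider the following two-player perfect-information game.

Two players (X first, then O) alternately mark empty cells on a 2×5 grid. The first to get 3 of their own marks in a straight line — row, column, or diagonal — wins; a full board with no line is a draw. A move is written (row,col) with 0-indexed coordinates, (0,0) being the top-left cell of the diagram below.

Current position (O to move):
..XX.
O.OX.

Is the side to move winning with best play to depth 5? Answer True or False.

O winning at [..XX./O.OX.]: True

ply 1, O at ..XX./O.OX. | (0,0)=-1→O.XX./O.OX.; (0,1)=-1→.OXX./O.OX.; (0,4)=-1→..XXO/O.OX.; (1,1)=+1→..XX./OOOX.*; (1,4)=-1→..XX./O.OXO
ply 2: ..XX./OOOX. is terminal -1 (X); from ..XX./O.OX. depth 5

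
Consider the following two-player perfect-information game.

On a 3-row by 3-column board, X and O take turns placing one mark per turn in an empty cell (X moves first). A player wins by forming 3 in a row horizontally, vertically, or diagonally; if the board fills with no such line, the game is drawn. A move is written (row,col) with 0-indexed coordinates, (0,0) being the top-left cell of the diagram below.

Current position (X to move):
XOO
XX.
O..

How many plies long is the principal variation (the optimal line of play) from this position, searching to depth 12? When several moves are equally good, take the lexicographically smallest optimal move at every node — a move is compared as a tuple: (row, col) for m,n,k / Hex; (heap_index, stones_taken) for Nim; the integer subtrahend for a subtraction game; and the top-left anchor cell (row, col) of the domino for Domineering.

ply 1, X at XOO/XX./O.. | (1,2)=+1→XOO/XXX/O..*; (2,1)=+1→XOO/XX./OX.; (2,2)=+1→XOO/XX./O.X
ply 2: XOO/XXX/O.. is terminal -1 (O); from XOO/XX./O.. depth 12

PV length from [XOO/XX./O..]: 1 ply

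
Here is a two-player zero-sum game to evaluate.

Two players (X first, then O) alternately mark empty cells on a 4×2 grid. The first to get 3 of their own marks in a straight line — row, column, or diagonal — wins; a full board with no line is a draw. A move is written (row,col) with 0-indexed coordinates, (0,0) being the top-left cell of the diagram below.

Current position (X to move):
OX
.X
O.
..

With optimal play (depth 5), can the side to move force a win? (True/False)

X winning at [OX/.X/O./..]: True

[OX/.X/O./..] X move#1: (1,0):+0/OX/XX/O./.., (2,1):+1/OX/.X/OX/..*, (3,0):-1/OX/.X/O./X., (3,1):-1/OX/.X/O./.X
[OX/.X/OX/..] end (terminal -1, O#2); searched OX/.X/O./.. to 5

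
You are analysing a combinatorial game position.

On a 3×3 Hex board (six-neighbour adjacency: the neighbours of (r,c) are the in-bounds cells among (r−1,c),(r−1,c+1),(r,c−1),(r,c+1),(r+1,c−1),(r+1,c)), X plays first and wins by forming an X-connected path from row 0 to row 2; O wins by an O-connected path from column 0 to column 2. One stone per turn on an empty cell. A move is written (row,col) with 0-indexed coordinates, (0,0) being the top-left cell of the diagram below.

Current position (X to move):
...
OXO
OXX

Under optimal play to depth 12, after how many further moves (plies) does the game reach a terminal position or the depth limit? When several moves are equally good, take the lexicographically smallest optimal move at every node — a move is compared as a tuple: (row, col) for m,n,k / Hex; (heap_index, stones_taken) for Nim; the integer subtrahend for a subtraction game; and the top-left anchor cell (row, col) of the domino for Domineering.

PV length from [.../OXO/OXX]: 3 plies

[.../OXO/OXX] X move#1: (0,0):+1/X../OXO/OXX*, (0,1):+1/.X./OXO/OXX, (0,2):+1/..X/OXO/OXX
[X../OXO/OXX] O move#2: (0,1):-1/XO./OXO/OXX*, (0,2):-1/X.O/OXO/OXX
[XO./OXO/OXX] X move#3: (0,2):+1/XOX/OXO/OXX*
[XOX/OXO/OXX] end (terminal -1, O#4); searched .../OXO/OXX to 12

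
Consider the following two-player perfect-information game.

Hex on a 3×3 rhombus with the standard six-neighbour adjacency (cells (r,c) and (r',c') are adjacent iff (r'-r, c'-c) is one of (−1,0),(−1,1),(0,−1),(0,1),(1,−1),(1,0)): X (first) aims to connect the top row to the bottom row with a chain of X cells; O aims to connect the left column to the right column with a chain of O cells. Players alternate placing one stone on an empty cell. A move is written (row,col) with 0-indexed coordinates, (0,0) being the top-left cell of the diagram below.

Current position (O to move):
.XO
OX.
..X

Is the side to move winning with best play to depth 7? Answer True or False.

O winning at [.XO/OX./..X]: False

ply 1, O at .XO/OX./..X | (0,0)=-1→OXO/OX./..X*; (1,2)=-1→.XO/OXO/..X; (2,0)=-1→.XO/OX./O.X; (2,1)=-1→.XO/OX./.OX
ply 2, X at OXO/OX./..X | (1,2)=+1→OXO/OXX/..X*; (2,0)=+1→OXO/OX./X.X; (2,1)=+1→OXO/OX./.XX
ply 3: OXO/OXX/..X is terminal -1 (O); from .XO/OX./..X depth 7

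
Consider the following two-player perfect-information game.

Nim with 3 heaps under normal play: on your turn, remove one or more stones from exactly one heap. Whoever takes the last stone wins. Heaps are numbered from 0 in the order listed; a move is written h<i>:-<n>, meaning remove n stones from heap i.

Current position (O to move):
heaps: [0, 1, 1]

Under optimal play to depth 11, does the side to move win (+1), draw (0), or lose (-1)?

[(0,1,1)] O move#1: h1:-1:-1/(0,0,1)*, h2:-1:-1/(0,1,0)
[(0,0,1)] X move#2: h2:-1:+1/(0,0,0)*
[(0,0,0)] end (terminal -1, O#3); searched (0,1,1) to 11

value((0,1,1), O) = -1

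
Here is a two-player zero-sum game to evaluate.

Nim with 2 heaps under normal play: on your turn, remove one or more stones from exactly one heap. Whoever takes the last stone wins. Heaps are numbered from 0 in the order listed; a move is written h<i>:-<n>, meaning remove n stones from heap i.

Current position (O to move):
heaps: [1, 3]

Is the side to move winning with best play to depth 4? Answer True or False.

p1 O@[(1,3)]: h0:-1[(0,3)]-1 h1:-1[(1,2)]-1 h1:-2[(1,1)]+1* h1:-3[(1,0)]-1
p2 X@[(1,1)]: h0:-1[(0,1)]-1* h1:-1[(1,0)]-1
p3 O@[(0,1)]: h1:-1[(0,0)]+1*
p4 X@[(0,0)] terminal -1; root [(1,3)] d4

O winning at [(1,3)]: True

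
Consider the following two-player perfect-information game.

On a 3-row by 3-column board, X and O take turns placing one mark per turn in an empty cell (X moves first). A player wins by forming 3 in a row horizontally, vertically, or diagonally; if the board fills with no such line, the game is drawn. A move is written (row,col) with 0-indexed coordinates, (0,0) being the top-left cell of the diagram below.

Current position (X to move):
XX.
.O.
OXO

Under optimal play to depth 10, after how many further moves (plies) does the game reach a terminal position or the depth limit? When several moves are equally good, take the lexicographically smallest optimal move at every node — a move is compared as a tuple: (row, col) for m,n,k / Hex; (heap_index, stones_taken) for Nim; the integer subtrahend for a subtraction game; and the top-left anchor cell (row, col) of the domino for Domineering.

[XX./.O./OXO] X move#1: (0,2):+1/XXX/.O./OXO*, (1,0):-1/XX./XO./OXO, (1,2):-1/XX./.OX/OXO
[XXX/.O./OXO] end (terminal -1, O#2); searched XX./.O./OXO to 10

PV length from [XX./.O./OXO]: 1 ply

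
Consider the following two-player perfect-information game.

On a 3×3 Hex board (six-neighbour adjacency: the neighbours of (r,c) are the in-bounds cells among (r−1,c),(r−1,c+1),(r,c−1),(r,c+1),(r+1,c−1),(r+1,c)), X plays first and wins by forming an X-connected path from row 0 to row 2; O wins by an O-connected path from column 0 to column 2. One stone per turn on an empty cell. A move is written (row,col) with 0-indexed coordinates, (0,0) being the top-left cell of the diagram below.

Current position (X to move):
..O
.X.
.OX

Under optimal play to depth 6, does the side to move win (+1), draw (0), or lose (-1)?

value(..O/.X./.OX, X) = +1

[..O/.X./.OX] X move#1: (0,0):+1/X.O/.X./.OX*, (0,1):+1/.XO/.X./.OX, (1,0):+1/..O/XX./.OX, (1,2):-1/..O/.XX/.OX, (2,0):-1/..O/.X./XOX
[X.O/.X./.OX] O move#2: (0,1):-1/XOO/.X./.OX*, (1,0):-1/X.O/OX./.OX, (1,2):-1/X.O/.XO/.OX, (2,0):-1/X.O/.X./OOX
[XOO/.X./.OX] X move#3: (1,0):+1/XOO/XX./.OX*, (1,2):-1/XOO/.XX/.OX, (2,0):-1/XOO/.X./XOX
[XOO/XX./.OX] O move#4: (1,2):-1/XOO/XXO/.OX*, (2,0):-1/XOO/XX./OOX
[XOO/XXO/.OX] X move#5: (2,0):+1/XOO/XXO/XOX*
[XOO/XXO/XOX] end (terminal -1, O#6); searched ..O/.X./.OX to 6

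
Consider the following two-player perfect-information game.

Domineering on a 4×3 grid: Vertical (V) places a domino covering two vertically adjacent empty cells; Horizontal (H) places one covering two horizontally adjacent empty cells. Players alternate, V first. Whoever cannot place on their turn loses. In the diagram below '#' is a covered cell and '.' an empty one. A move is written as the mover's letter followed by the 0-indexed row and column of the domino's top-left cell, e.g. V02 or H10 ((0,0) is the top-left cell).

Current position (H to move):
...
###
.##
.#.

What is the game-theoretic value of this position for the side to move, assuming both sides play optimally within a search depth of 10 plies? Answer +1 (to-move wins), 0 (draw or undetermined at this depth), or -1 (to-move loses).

p1 H@[.../###/.##/.#.]: H00[##./###/.##/.#.]-1* H01[.##/###/.##/.#.]-1
p2 V@[##./###/.##/.#.]: V20[##./###/###/##.]+1*
p3 H@[##./###/###/##.] terminal -1; root [.../###/.##/.#.] d10

value(.../###/.##/.#., H) = -1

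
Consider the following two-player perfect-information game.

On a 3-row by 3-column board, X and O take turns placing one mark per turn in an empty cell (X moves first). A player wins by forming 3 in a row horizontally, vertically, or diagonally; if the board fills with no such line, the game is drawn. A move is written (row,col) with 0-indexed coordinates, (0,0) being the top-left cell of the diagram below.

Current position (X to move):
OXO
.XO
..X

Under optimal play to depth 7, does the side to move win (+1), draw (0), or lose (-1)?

[OXO/.XO/..X] X move#1: (1,0):+0/OXO/XXO/..X, (2,0):+0/OXO/.XO/X.X, (2,1):+1/OXO/.XO/.XX*
[OXO/.XO/.XX] end (terminal -1, O#2); searched OXO/.XO/..X to 7

value(OXO/.XO/..X, X) = +1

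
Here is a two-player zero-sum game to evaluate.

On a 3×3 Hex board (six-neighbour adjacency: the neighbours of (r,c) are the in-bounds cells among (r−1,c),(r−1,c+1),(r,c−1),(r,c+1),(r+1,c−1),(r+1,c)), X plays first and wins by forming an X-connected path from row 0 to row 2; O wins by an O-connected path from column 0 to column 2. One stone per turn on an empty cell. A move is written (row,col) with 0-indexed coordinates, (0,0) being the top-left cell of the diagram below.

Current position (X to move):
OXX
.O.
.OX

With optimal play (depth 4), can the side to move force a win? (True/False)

X winning at [OXX/.O./.OX]: True

p1 X@[OXX/.O./.OX]: (1,0)[OXX/XO./.OX]+1* (1,2)[OXX/.OX/.OX]+1 (2,0)[OXX/.O./XOX]+1
p2 O@[OXX/XO./.OX]: (1,2)[OXX/XOO/.OX]-1* (2,0)[OXX/XO./OOX]-1
p3 X@[OXX/XOO/.OX]: (2,0)[OXX/XOO/XOX]+1*
p4 O@[OXX/XOO/XOX] terminal -1; root [OXX/.O./.OX] d4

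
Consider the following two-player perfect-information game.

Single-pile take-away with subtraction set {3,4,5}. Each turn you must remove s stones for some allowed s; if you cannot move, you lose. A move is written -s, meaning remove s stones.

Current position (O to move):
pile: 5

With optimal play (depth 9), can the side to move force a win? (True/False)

p1 O@[5]: -3[2]+1* -4[1]+1 -5[0]+1
p2 X@[2] terminal -1; root [5] d9

O winning at [5]: True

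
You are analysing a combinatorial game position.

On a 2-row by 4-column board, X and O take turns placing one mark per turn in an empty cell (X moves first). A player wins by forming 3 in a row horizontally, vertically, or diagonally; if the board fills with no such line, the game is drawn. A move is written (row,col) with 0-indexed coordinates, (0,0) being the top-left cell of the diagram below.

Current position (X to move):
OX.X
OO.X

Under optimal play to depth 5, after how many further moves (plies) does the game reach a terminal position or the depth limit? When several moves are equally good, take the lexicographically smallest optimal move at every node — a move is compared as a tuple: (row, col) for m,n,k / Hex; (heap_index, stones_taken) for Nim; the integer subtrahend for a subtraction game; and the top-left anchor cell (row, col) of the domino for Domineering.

ply 1, X at OX.X/OO.X | (0,2)=+1→OXXX/OO.X*; (1,2)=+0→OX.X/OOXX
ply 2: OXXX/OO.X is terminal -1 (O); from OX.X/OO.X depth 5

PV length from [OX.X/OO.X]: 1 ply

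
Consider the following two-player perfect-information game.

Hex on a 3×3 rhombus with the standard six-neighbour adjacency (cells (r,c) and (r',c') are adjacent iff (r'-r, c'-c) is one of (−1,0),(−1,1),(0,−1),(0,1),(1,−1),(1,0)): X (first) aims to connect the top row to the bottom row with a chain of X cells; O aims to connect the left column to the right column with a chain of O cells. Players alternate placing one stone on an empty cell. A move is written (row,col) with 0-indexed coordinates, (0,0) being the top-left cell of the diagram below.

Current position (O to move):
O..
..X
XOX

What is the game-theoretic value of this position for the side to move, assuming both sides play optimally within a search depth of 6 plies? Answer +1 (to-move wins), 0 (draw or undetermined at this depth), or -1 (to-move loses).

value(O../..X/XOX, O) = -1

p1 O@[O../..X/XOX]: (0,1)[OO./..X/XOX]-1* (0,2)[O.O/..X/XOX]-1 (1,0)[O../O.X/XOX]-1 (1,1)[O../.OX/XOX]-1
p2 X@[OO./..X/XOX]: (0,2)[OOX/..X/XOX]+1* (1,0)[OO./X.X/XOX]-1 (1,1)[OO./.XX/XOX]-1
p3 O@[OOX/..X/XOX] terminal -1; root [O../..X/XOX] d6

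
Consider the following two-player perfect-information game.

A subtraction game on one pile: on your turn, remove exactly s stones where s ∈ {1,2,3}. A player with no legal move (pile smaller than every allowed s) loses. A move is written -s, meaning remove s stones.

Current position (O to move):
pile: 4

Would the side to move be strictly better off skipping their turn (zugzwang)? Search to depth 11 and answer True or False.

[4] O move#1: -1:-1/3*, -2:-1/2, -3:-1/1
[3] X move#2: -1:-1/2, -2:-1/1, -3:+1/0*
[0] end (terminal -1, O#3); searched 4 to 11
if O skipped the turn, X would face:
~ [4] X move#1: -1:-1/3*, -2:-1/2, -3:-1/1
~ [3] O move#2: -1:-1/2, -2:-1/1, -3:+1/0*
~ [0] end (terminal -1, X#3); searched 4 to 11
compare (O): move=-1 vs pass=+1

zugzwang(4, O) = True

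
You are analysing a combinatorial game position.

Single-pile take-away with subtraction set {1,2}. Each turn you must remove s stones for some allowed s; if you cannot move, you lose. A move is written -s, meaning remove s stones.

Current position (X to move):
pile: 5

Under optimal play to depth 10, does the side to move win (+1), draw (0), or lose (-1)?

value(5, X) = +1

p1 X@[5]: -1[4]-1 -2[3]+1*
p2 O@[3]: -1[2]-1* -2[1]-1
p3 X@[2]: -1[1]-1 -2[0]+1*
p4 O@[0] terminal -1; root [5] d10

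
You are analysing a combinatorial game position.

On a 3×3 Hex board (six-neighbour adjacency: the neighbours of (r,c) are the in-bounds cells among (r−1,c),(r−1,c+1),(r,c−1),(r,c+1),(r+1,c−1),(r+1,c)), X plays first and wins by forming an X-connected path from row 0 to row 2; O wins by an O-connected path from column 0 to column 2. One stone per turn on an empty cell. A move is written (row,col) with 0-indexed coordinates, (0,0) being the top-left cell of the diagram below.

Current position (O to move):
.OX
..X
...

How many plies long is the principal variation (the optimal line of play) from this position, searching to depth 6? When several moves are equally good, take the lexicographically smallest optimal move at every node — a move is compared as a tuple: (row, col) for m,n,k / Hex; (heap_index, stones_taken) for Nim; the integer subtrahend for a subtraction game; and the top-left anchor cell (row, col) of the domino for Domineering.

[.OX/..X/...] O move#1: (0,0):-1/OOX/..X/...*, (1,0):-1/.OX/O.X/..., (1,1):-1/.OX/.OX/..., (2,0):-1/.OX/..X/O.., (2,1):-1/.OX/..X/.O., (2,2):-1/.OX/..X/..O
[OOX/..X/...] X move#2: (1,0):+1/OOX/X.X/...*, (1,1):+1/OOX/.XX/..., (2,0):+1/OOX/..X/X.., (2,1):+1/OOX/..X/.X., (2,2):+1/OOX/..X/..X
[OOX/X.X/...] O move#3: (1,1):-1/OOX/XOX/...*, (2,0):-1/OOX/X.X/O.., (2,1):-1/OOX/X.X/.O., (2,2):-1/OOX/X.X/..O
[OOX/XOX/...] X move#4: (2,0):+1/OOX/XOX/X..*, (2,1):+1/OOX/XOX/.X., (2,2):+1/OOX/XOX/..X
[OOX/XOX/X..] O move#5: (2,1):-1/OOX/XOX/XO.*, (2,2):-1/OOX/XOX/X.O
[OOX/XOX/XO.] X move#6: (2,2):+1/OOX/XOX/XOX*
[OOX/XOX/XOX] end (terminal -1, O#7); searched .OX/..X/... to 6

PV length from [.OX/..X/...]: 6 plies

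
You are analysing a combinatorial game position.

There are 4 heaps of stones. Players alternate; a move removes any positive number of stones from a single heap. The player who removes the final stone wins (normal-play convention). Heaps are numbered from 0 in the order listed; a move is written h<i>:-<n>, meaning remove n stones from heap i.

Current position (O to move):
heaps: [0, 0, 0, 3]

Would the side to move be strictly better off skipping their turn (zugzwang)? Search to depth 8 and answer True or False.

zugzwang((0,0,0,3), O) = False

[(0,0,0,3)] O move#1: h3:-1:-1/(0,0,0,2), h3:-2:-1/(0,0,0,1), h3:-3:+1/(0,0,0,0)*
[(0,0,0,0)] end (terminal -1, X#2); searched (0,0,0,3) to 8
suppose O passes — search the same position with X to move:
pass> [(0,0,0,3)] X move#1: h3:-1:-1/(0,0,0,2), h3:-2:-1/(0,0,0,1), h3:-3:+1/(0,0,0,0)*
pass> [(0,0,0,0)] end (terminal -1, O#2); searched (0,0,0,3) to 8
for O: play +1, pass -1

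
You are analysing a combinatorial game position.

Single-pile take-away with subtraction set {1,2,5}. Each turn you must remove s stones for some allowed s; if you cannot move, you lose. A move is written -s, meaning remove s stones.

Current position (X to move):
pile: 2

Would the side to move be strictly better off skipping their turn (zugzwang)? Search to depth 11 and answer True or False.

zugzwang(2, X) = False

p1 X@[2]: -1[1]-1 -2[0]+1*
p2 O@[0] terminal -1; root [2] d11
if X skipped the turn, O would face:
~ p1 O@[2]: -1[1]-1 -2[0]+1*
~ p2 X@[0] terminal -1; root [2] d11
compare (X): move=+1 vs pass=-1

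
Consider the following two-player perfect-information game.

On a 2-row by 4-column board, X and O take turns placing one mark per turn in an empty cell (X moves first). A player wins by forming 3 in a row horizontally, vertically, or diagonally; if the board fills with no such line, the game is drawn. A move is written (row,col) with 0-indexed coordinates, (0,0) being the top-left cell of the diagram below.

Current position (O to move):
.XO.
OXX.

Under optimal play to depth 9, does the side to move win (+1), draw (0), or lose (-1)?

value(.XO./OXX., O) = 0

[.XO./OXX.] O move#1: (0,0):-1/OXO./OXX., (0,3):-1/.XOO/OXX., (1,3):+0/.XO./OXXO*
[.XO./OXXO] X move#2: (0,0):+0/XXO./OXXO*, (0,3):+0/.XOX/OXXO
[XXO./OXXO] O move#3: (0,3):+0/XXOO/OXXO*
[XXOO/OXXO] end (terminal +0, X#4); searched .XO./OXX. to 9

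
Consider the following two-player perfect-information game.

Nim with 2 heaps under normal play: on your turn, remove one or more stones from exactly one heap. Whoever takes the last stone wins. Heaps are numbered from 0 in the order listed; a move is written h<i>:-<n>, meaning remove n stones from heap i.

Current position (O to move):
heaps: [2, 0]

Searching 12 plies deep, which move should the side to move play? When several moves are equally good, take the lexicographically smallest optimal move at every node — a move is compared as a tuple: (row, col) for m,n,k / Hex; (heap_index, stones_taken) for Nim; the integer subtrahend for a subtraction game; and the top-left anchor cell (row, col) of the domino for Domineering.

[(2,0)] O move#1: h0:-1:-1/(1,0), h0:-2:+1/(0,0)*
[(0,0)] end (terminal -1, X#2); searched (2,0) to 12

O's best at [(2,0)]: h0:-2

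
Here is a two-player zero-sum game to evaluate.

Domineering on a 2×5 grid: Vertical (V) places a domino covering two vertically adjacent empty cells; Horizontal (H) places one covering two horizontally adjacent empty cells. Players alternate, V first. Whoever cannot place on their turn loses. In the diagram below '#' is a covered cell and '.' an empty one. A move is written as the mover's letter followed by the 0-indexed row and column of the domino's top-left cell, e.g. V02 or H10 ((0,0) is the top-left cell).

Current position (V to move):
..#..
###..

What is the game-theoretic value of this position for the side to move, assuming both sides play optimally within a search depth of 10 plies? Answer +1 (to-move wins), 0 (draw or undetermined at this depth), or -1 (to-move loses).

value(..#../###.., V) = +1

[..#../###..] V move#1: V03:+1/..##./####.*, V04:+1/..#.#/###.#
[..##./####.] H move#2: H00:-1/####./####.*
[####./####.] V move#3: V04:+1/#####/#####*
[#####/#####] end (terminal -1, H#4); searched ..#../###.. to 10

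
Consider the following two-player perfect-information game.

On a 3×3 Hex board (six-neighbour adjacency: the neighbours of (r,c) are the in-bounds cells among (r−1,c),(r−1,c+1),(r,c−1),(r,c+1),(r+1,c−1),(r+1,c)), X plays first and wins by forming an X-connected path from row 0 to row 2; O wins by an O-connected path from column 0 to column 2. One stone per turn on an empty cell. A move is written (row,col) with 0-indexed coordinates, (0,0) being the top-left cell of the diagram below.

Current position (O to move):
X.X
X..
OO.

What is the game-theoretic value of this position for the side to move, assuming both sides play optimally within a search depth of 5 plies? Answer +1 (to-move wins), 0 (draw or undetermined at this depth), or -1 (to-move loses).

ply 1, O at X.X/X../OO. | (0,1)=+1→XOX/X../OO.*; (1,1)=+1→X.X/XO./OO.; (1,2)=+1→X.X/X.O/OO.; (2,2)=+1→X.X/X../OOO
ply 2, X at XOX/X../OO. | (1,1)=-1→XOX/XX./OO.*; (1,2)=-1→XOX/X.X/OO.; (2,2)=-1→XOX/X../OOX
ply 3, O at XOX/XX./OO. | (1,2)=+1→XOX/XXO/OO.*; (2,2)=+1→XOX/XX./OOO
ply 4: XOX/XXO/OO. is terminal -1 (X); from X.X/X../OO. depth 5

value(X.X/X../OO., O) = +1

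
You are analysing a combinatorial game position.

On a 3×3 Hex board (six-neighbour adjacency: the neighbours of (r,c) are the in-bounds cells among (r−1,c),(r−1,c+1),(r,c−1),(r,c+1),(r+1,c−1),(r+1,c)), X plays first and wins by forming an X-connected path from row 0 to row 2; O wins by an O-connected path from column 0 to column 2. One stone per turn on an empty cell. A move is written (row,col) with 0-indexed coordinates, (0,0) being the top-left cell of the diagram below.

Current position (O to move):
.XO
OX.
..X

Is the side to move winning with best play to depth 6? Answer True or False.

ply 1, O at .XO/OX./..X | (0,0)=-1→OXO/OX./..X*; (1,2)=-1→.XO/OXO/..X; (2,0)=-1→.XO/OX./O.X; (2,1)=-1→.XO/OX./.OX
ply 2, X at OXO/OX./..X | (1,2)=+1→OXO/OXX/..X*; (2,0)=+1→OXO/OX./X.X; (2,1)=+1→OXO/OX./.XX
ply 3: OXO/OXX/..X is terminal -1 (O); from .XO/OX./..X depth 6

O winning at [.XO/OX./..X]: False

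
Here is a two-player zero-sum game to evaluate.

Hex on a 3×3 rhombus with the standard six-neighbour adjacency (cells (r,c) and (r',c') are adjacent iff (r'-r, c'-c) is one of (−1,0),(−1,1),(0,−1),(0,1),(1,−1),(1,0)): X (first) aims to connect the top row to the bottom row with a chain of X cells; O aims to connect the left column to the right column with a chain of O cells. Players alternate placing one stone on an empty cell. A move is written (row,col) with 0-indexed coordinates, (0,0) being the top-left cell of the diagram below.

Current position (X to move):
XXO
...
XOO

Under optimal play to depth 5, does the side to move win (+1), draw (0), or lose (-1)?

value(XXO/.../XOO, X) = +1

ply 1, X at XXO/.../XOO | (1,0)=+1→XXO/X../XOO*; (1,1)=+1→XXO/.X./XOO; (1,2)=+1→XXO/..X/XOO
ply 2: XXO/X../XOO is terminal -1 (O); from XXO/.../XOO depth 5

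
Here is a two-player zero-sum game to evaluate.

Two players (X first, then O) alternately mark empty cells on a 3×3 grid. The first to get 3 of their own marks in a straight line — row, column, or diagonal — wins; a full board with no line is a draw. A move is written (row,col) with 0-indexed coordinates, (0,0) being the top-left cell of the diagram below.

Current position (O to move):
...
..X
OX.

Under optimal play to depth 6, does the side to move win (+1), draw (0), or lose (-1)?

p1 O@[.../..X/OX.]: (0,0)[O../..X/OX.]+1* (0,1)[.O./..X/OX.]+0 (0,2)[..O/..X/OX.]-1 (1,0)[.../O.X/OX.]-1 (1,1)[.../.OX/OX.]+0 (2,2)[.../..X/OXO]-1
p2 X@[O../..X/OX.]: (0,1)[OX./..X/OX.]-1* (0,2)[O.X/..X/OX.]-1 (1,0)[O../X.X/OX.]-1 (1,1)[O../.XX/OX.]-1 (2,2)[O../..X/OXX]-1
p3 O@[OX./..X/OX.]: (0,2)[OXO/..X/OX.]-1 (1,0)[OX./O.X/OX.]+1* (1,1)[OX./.OX/OX.]+1 (2,2)[OX./..X/OXO]-1
p4 X@[OX./O.X/OX.] terminal -1; root [.../..X/OX.] d6

value(.../..X/OX., O) = +1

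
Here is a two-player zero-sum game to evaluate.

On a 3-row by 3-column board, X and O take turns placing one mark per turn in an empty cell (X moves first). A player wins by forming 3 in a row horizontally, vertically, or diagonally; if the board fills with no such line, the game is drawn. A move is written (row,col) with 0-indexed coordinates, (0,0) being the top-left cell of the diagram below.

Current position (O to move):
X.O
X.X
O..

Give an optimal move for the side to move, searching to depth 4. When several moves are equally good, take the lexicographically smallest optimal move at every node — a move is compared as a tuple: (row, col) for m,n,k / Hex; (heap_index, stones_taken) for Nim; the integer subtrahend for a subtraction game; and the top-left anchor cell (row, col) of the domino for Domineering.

O's best at [X.O/X.X/O..]: (1,1)

[X.O/X.X/O..] O move#1: (0,1):-1/XOO/X.X/O.., (1,1):+1/X.O/XOX/O..*, (2,1):-1/X.O/X.X/OO., (2,2):-1/X.O/X.X/O.O
[X.O/XOX/O..] end (terminal -1, X#2); searched X.O/X.X/O.. to 4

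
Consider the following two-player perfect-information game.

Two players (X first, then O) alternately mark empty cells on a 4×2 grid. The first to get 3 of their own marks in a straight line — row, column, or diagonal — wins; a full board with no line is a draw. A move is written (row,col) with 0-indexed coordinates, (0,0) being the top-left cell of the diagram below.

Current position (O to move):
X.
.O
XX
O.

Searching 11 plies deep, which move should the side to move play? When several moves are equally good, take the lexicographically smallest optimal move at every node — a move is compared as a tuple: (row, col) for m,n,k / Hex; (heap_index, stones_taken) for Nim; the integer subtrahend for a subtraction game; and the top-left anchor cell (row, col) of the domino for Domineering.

p1 O@[X./.O/XX/O.]: (0,1)[XO/.O/XX/O.]-1 (1,0)[X./OO/XX/O.]+0* (3,1)[X./.O/XX/OO]-1
p2 X@[X./OO/XX/O.]: (0,1)[XX/OO/XX/O.]+0* (3,1)[X./OO/XX/OX]+0
p3 O@[XX/OO/XX/O.]: (3,1)[XX/OO/XX/OO]+0*
p4 X@[XX/OO/XX/OO] terminal +0; root [X./.O/XX/O.] d11

O's best at [X./.O/XX/O.]: (1,0)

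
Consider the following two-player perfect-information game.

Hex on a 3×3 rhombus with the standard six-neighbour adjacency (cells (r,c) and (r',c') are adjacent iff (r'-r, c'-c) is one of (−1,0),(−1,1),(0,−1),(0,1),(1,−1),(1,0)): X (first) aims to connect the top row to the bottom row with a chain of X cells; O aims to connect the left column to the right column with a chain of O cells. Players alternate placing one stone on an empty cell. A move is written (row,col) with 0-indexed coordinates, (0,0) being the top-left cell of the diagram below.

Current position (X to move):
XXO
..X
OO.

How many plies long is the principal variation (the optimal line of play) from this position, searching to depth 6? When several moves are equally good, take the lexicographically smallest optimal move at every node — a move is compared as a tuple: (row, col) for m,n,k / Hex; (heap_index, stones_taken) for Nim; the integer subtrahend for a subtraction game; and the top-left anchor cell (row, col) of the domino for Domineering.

[XXO/..X/OO.] X move#1: (1,0):-1/XXO/X.X/OO.*, (1,1):-1/XXO/.XX/OO., (2,2):-1/XXO/..X/OOX
[XXO/X.X/OO.] O move#2: (1,1):+1/XXO/XOX/OO.*, (2,2):+1/XXO/X.X/OOO
[XXO/XOX/OO.] end (terminal -1, X#3); searched XXO/..X/OO. to 6

PV length from [XXO/..X/OO.]: 2 plies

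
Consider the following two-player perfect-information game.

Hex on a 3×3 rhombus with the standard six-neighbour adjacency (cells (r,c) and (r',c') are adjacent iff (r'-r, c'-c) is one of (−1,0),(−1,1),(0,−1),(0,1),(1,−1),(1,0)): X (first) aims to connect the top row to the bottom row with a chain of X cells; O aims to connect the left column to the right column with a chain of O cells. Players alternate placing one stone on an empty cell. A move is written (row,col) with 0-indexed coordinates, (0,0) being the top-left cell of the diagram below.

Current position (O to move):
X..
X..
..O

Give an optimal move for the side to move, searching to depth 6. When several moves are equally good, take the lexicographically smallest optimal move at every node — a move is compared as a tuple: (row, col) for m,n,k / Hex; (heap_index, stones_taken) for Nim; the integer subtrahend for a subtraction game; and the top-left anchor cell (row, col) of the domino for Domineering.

O's best at [X../X../..O]: (2,0)

p1 O@[X../X../..O]: (0,1)[XO./X../..O]-1 (0,2)[X.O/X../..O]-1 (1,1)[X../XO./..O]-1 (1,2)[X../X.O/..O]-1 (2,0)[X../X../O.O]+1* (2,1)[X../X../.OO]-1
p2 X@[X../X../O.O]: (0,1)[XX./X../O.O]-1* (0,2)[X.X/X../O.O]-1 (1,1)[X../XX./O.O]-1 (1,2)[X../X.X/O.O]-1 (2,1)[X../X../OXO]-1
p3 O@[XX./X../O.O]: (0,2)[XXO/X../O.O]+1* (1,1)[XX./XO./O.O]+1 (1,2)[XX./X.O/O.O]+1 (2,1)[XX./X../OOO]+1
p4 X@[XXO/X../O.O]: (1,1)[XXO/XX./O.O]-1* (1,2)[XXO/X.X/O.O]-1 (2,1)[XXO/X../OXO]-1
p5 O@[XXO/XX./O.O]: (1,2)[XXO/XXO/O.O]-1 (2,1)[XXO/XX./OOO]+1*
p6 X@[XXO/XX./OOO] terminal -1; root [X../X../..O] d6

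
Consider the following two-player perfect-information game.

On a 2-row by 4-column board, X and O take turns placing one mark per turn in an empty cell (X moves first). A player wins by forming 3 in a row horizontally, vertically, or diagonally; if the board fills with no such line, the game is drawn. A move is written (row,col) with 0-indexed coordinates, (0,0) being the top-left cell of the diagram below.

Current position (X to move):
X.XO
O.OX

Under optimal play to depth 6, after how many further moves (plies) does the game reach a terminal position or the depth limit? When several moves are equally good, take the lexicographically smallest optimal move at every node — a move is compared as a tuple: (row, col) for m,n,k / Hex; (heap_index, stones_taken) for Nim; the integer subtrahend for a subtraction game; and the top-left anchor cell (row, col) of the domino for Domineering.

PV length from [X.XO/O.OX]: 1 ply

[X.XO/O.OX] X move#1: (0,1):+1/XXXO/O.OX*, (1,1):+0/X.XO/OXOX
[XXXO/O.OX] end (terminal -1, O#2); searched X.XO/O.OX to 6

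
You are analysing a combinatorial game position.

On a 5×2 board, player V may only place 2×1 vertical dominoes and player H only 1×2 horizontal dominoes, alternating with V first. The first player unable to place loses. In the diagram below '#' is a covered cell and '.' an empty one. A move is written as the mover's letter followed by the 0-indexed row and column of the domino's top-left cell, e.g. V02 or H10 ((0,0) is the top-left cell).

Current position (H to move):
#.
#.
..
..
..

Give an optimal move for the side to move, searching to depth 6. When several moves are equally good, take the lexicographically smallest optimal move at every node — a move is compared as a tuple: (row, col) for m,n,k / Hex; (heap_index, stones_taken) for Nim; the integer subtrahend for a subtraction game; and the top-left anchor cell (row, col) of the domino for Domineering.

p1 H@[#./#./../../..]: H20[#./#./##/../..]-1 H30[#./#./../##/..]+1* H40[#./#./../../##]-1
p2 V@[#./#./../##/..]: V01[##/##/../##/..]-1* V11[#./##/.#/##/..]-1
p3 H@[##/##/../##/..]: H20[##/##/##/##/..]+1* H40[##/##/../##/##]+1
p4 V@[##/##/##/##/..] terminal -1; root [#./#./../../..] d6

H's best at [#./#./../../..]: H30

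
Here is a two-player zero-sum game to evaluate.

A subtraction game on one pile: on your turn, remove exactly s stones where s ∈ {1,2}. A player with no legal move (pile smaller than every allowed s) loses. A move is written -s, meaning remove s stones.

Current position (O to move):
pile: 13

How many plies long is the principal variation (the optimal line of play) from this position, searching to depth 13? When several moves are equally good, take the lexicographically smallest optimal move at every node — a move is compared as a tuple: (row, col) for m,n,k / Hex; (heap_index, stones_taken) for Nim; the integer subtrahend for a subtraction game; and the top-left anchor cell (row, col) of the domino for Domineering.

PV length from [13]: 9 plies

ply 1, O at 13 | -1=+1→12*; -2=-1→11
ply 2, X at 12 | -1=-1→11*; -2=-1→10
ply 3, O at 11 | -1=-1→10; -2=+1→9*
ply 4, X at 9 | -1=-1→8*; -2=-1→7
ply 5, O at 8 | -1=-1→7; -2=+1→6*
ply 6, X at 6 | -1=-1→5*; -2=-1→4
ply 7, O at 5 | -1=-1→4; -2=+1→3*
ply 8, X at 3 | -1=-1→2*; -2=-1→1
ply 9, O at 2 | -1=-1→1; -2=+1→0*
ply 10: 0 is terminal -1 (X); from 13 depth 13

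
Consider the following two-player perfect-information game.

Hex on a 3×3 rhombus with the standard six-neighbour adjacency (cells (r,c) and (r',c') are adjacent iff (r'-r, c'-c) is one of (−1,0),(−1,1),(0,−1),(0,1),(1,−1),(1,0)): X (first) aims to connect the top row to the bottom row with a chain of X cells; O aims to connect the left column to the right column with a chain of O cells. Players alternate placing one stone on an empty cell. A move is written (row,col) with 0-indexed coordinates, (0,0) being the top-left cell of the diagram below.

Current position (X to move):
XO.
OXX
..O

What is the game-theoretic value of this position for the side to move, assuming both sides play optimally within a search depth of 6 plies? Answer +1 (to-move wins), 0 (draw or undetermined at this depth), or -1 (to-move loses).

[XO./OXX/..O] X move#1: (0,2):+1/XOX/OXX/..O*, (2,0):-1/XO./OXX/X.O, (2,1):-1/XO./OXX/.XO
[XOX/OXX/..O] O move#2: (2,0):-1/XOX/OXX/O.O*, (2,1):-1/XOX/OXX/.OO
[XOX/OXX/O.O] X move#3: (2,1):+1/XOX/OXX/OXO*
[XOX/OXX/OXO] end (terminal -1, O#4); searched XO./OXX/..O to 6

value(XO./OXX/..O, X) = +1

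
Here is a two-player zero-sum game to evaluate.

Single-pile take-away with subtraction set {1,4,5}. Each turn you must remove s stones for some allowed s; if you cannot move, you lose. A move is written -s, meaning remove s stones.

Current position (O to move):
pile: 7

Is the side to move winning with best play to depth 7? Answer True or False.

[7] O move#1: -1:-1/6, -4:-1/3, -5:+1/2*
[2] X move#2: -1:-1/1*
[1] O move#3: -1:+1/0*
[0] end (terminal -1, X#4); searched 7 to 7

O winning at [7]: True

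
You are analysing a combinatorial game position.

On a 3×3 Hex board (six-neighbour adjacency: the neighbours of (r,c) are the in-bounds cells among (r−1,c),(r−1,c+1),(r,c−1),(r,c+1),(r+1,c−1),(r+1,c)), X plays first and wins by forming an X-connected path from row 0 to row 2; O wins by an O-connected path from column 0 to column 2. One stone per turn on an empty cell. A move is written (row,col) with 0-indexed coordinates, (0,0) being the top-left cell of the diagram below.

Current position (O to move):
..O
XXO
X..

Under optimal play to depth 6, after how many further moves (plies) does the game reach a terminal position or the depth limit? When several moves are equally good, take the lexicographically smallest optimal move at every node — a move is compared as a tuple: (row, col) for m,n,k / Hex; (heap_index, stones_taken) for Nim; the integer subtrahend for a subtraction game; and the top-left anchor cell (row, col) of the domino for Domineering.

PV length from [..O/XXO/X..]: 2 plies

[..O/XXO/X..] O move#1: (0,0):-1/O.O/XXO/X..*, (0,1):-1/.OO/XXO/X.., (2,1):-1/..O/XXO/XO., (2,2):-1/..O/XXO/X.O
[O.O/XXO/X..] X move#2: (0,1):+1/OXO/XXO/X..*, (2,1):-1/O.O/XXO/XX., (2,2):-1/O.O/XXO/X.X
[OXO/XXO/X..] end (terminal -1, O#3); searched ..O/XXO/X.. to 6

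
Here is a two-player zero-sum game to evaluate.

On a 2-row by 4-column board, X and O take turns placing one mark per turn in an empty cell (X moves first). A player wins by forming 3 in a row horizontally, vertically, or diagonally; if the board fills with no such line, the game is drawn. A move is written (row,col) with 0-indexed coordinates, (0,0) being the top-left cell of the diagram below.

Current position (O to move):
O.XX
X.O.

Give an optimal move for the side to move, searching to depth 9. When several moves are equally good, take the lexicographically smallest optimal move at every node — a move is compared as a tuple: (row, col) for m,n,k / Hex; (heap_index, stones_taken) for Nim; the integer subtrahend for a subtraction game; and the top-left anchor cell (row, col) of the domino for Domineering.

[O.XX/X.O.] O move#1: (0,1):+0/OOXX/X.O.*, (1,1):-1/O.XX/XOO., (1,3):-1/O.XX/X.OO
[OOXX/X.O.] X move#2: (1,1):+0/OOXX/XXO.*, (1,3):+0/OOXX/X.OX
[OOXX/XXO.] O move#3: (1,3):+0/OOXX/XXOO*
[OOXX/XXOO] end (terminal +0, X#4); searched O.XX/X.O. to 9

O's best at [O.XX/X.O.]: (0,1)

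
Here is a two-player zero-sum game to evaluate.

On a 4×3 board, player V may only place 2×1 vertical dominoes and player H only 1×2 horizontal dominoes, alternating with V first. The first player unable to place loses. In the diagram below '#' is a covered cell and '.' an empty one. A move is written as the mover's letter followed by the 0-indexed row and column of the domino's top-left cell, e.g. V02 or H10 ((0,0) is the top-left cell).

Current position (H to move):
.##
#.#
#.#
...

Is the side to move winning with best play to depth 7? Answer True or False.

H winning at [.##/#.#/#.#/...]: False

ply 1, H at .##/#.#/#.#/... | H30=-1→.##/#.#/#.#/##.*; H31=-1→.##/#.#/#.#/.##
ply 2, V at .##/#.#/#.#/##. | V11=+1→.##/###/###/##.*
ply 3: .##/###/###/##. is terminal -1 (H); from .##/#.#/#.#/... depth 7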